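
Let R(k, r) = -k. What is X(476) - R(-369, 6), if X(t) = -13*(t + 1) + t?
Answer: -6094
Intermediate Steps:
X(t) = -13 - 12*t (X(t) = -13*(1 + t) + t = (-13 - 13*t) + t = -13 - 12*t)
X(476) - R(-369, 6) = (-13 - 12*476) - (-1)*(-369) = (-13 - 5712) - 1*369 = -5725 - 369 = -6094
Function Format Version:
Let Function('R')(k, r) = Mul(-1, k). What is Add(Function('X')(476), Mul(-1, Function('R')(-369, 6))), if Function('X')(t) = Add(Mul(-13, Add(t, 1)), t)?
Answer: -6094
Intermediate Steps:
Function('X')(t) = Add(-13, Mul(-12, t)) (Function('X')(t) = Add(Mul(-13, Add(1, t)), t) = Add(Add(-13, Mul(-13, t)), t) = Add(-13, Mul(-12, t)))
Add(Function('X')(476), Mul(-1, Function('R')(-369, 6))) = Add(Add(-13, Mul(-12, 476)), Mul(-1, Mul(-1, -369))) = Add(Add(-13, -5712), Mul(-1, 369)) = Add(-5725, -369) = -6094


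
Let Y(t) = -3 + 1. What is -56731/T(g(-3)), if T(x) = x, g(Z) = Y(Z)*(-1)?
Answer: -56731/2 ≈ -28366.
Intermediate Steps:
Y(t) = -2
g(Z) = 2 (g(Z) = -2*(-1) = 2)
-56731/T(g(-3)) = -56731/2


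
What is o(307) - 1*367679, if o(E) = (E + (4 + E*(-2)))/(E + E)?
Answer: -225755209/614 ≈ -3.6768e+5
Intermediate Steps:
o(E) = (4 - E)/(2*E) (o(E) = (E + (4 - 2*E))/((2*E)) = (4 - E)*(1/(2*E)) = (4 - E)/(2*E))
o(307) - 1*367679 = (½)*(4 - 1*307)/307 - 1*367679 = (½)*(1/307)*(4 - 307) - 367679 = (½)*(1/307)*(-303) - 367679 = -303/614 - 367679 = -225755209/614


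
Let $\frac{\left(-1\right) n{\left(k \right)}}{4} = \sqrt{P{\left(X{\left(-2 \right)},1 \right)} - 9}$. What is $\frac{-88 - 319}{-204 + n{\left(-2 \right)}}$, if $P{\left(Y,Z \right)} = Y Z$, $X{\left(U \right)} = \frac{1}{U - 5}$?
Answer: $\frac{13209}{6644} - \frac{74 i \sqrt{7}}{1661} \approx 1.9881 - 0.11787 i$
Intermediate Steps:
$X{\left(U \right)} = \frac{1}{-5 + U}$
$n{\left(k \right)} = - \frac{32 i \sqrt{7}}{7}$ ($n{\left(k \right)} = - 4 \sqrt{\frac{1}{-5 - 2} \cdot 1 - 9} = - 4 \sqrt{\frac{1}{-7} \cdot 1 - 9} = - 4 \sqrt{\left(- \frac{1}{7}\right) 1 - 9} = - 4 \sqrt{- \frac{1}{7} - 9} = - 4 \sqrt{- \frac{64}{7}} = - 4 \frac{8 i \sqrt{7}}{7} = - \frac{32 i \sqrt{7}}{7}$)
$\frac{-88 - 319}{-204 + n{\left(-2 \right)}} = \frac{-88 - 319}{-204 - \frac{32 i \sqrt{7}}{7}} = - \frac{407}{-204 - \frac{32 i \sqrt{7}}{7}}$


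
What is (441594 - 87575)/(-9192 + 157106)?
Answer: 354019/147914 ≈ 2.3934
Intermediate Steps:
(441594 - 87575)/(-9192 + 157106) = 354019/147914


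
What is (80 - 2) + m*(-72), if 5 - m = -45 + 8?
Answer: -2946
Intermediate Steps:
m = 42 (m = 5 - (-45 + 8) = 5 - 1*(-37) = 5 + 37 = 42)
(80 - 2) + m*(-72) = (80 - 2) + 42*(-72) = 78 - 3024 = -2946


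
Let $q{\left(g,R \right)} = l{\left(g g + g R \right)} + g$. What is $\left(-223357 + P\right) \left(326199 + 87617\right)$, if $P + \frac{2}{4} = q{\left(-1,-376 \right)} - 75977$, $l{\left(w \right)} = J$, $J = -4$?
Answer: $-123871474532$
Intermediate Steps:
$l{\left(w \right)} = -4$
$q{\left(g,R \right)} = -4 + g$
$P = - \frac{151965}{2}$ ($P = - \frac{1}{2} - 75982 = - \frac{151965}{2} \approx -75983.0$)
$\left(-223357 + P\right) \left(326199 + 87617\right) = \left(-223357 - \frac{151965}{2}\right) \left(326199 + 87617\right) = \left(- \frac{598679}{2}\right) 413816 = -123871474532$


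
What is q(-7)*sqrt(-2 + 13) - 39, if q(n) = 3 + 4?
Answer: -39 + 7*sqrt(11) ≈ -15.784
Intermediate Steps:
q(n) = 7
q(-7)*sqrt(-2 + 13) - 39 = 7*sqrt(-2 + 13) - 39 = 7*sqrt(11) - 39 = -39 + 7*sqrt(11)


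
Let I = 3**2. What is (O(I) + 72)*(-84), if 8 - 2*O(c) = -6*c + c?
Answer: -8274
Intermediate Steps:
I = 9
O(c) = 4 + 5*c/2 (O(c) = 4 - (-6*c + c)/2 = 4 - (-5)*c/2 = 4 + 5*c/2)
(O(I) + 72)*(-84) = ((4 + (5/2)*9) + 72)*(-84) = ((4 + 45/2) + 72)*(-84) = (53/2 + 72)*(-84) = (197/2)*(-84) = -8274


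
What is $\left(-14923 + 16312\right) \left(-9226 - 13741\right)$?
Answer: $-31901163$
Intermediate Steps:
$\left(-14923 + 16312\right) \left(-9226 - 13741\right) = 1389 \left(-9226 - 13741\right) = 1389 \left(-22967\right) = -31901163$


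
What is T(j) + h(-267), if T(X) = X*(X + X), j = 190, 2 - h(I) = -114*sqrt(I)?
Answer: 72202 + 114*I*sqrt(267) ≈ 72202.0 + 1862.8*I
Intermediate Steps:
h(I) = 2 + 114*sqrt(I) (h(I) = 2 - (-114)*sqrt(I) = 2 + 114*sqrt(I))
T(X) = 2*X**2 (T(X) = X*(2*X) = 2*X**2)
T(j) + h(-267) = 2*190**2 + (2 + 114*sqrt(-267)) = 2*36100 + (2 + 114*(I*sqrt(267))) = 72200 + (2 + 114*I*sqrt(267)) = 72202 + 114*I*sqrt(267)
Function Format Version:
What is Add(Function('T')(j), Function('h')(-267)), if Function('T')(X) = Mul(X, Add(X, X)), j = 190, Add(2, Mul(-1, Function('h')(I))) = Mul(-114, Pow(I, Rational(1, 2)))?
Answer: Add(72202, Mul(114, I, Pow(267, Rational(1, 2)))) ≈ Add(72202., Mul(1862.8, I))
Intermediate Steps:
Function('h')(I) = Add(2, Mul(114, Pow(I, Rational(1, 2)))) (Function('h')(I) = Add(2, Mul(-1, Mul(-114, Pow(I, Rational(1, 2))))) = Add(2, Mul(114, Pow(I, Rational(1, 2)))))
Function('T')(X) = Mul(2, Pow(X, 2)) (Function('T')(X) = Mul(X, Mul(2, X)) = Mul(2, Pow(X, 2)))
Add(Function('T')(j), Function('h')(-267)) = Add(Mul(2, Pow(190, 2)), Add(2, Mul(114, Pow(-267, Rational(1, 2))))) = Add(Mul(2, 36100), Add(2, Mul(114, Mul(I, Pow(267, Rational(1, 2)))))) = Add(72200, Add(2, Mul(114, I, Pow(267, Rational(1, 2))))) = Add(72202, Mul(114, I, Pow(267, Rational(1, 2))))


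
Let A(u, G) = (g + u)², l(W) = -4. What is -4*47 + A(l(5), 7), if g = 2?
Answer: -184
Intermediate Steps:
A(u, G) = (2 + u)²
-4*47 + A(l(5), 7) = -4*47 + (2 - 4)² = -188 + (-2)² = -188 + 4 = -184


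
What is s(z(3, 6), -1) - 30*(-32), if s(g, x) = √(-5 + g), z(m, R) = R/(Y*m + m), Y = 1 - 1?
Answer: 960 + I*√3 ≈ 960.0 + 1.732*I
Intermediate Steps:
Y = 0
z(m, R) = R/m (z(m, R) = R/(0*m + m) = R/(0 + m) = R/m)
s(z(3, 6), -1) - 30*(-32) = √(-5 + 6/3) - 30*(-32) = √(-5 + 6*(⅓)) + 960 = √(-5 + 2) + 960 = √(-3) + 960 = I*√3 + 960 = 960 + I*√3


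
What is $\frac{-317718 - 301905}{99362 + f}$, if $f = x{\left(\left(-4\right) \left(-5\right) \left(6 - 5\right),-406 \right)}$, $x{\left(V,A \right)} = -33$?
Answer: $- \frac{619623}{99329} \approx -6.2381$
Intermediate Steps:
$f = -33$
$\frac{-317718 - 301905}{99362 + f} = \frac{-317718 - 301905}{99362 - 33} = - \frac{619623}{99329}$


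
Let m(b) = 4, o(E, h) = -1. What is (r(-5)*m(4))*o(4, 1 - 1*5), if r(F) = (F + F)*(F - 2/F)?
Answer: -184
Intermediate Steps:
r(F) = 2*F*(F - 2/F) (r(F) = (2*F)*(F - 2/F) = 2*F*(F - 2/F))
(r(-5)*m(4))*o(4, 1 - 1*5) = ((-4 + 2*(-5)²)*4)*(-1) = ((-4 + 2*25)*4)*(-1) = ((-4 + 50)*4)*(-1) = (46*4)*(-1) = 184*(-1) = -184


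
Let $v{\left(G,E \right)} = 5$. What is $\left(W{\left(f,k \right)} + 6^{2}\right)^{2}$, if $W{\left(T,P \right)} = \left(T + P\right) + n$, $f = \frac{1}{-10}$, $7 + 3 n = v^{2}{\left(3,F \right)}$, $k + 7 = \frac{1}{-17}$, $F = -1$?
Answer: $\frac{35081929}{28900} \approx 1213.9$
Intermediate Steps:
$k = - \frac{120}{17}$ ($k = -7 + \frac{1}{-17} = -7 - \frac{1}{17} = - \frac{120}{17} \approx -7.0588$)
$n = 6$ ($n = - \frac{7}{3} + \frac{5^{2}}{3} = - \frac{7}{3} + \frac{1}{3} \cdot 25 = - \frac{7}{3} + \frac{25}{3} = 6$)
$f = - \frac{1}{10} \approx -0.1$
$W{\left(T,P \right)} = 6 + P + T$ ($W{\left(T,P \right)} = \left(T + P\right) + 6 = \left(P + T\right) + 6 = 6 + P + T$)
$\left(W{\left(f,k \right)} + 6^{2}\right)^{2} = \left(\left(6 - \frac{120}{17} - \frac{1}{10}\right) + 6^{2}\right)^{2} = \left(- \frac{197}{170} + 36\right)^{2} = \left(\frac{5923}{170}\right)^{2} = \frac{35081929}{28900}$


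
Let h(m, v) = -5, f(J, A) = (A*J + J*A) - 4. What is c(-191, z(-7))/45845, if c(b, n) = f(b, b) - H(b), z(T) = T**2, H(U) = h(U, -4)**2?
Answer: 72933/45845 ≈ 1.5909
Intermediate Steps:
f(J, A) = -4 + 2*A*J (f(J, A) = (A*J + A*J) - 4 = 2*A*J - 4 = -4 + 2*A*J)
H(U) = 25 (H(U) = (-5)**2 = 25)
c(b, n) = -29 + 2*b**2 (c(b, n) = (-4 + 2*b*b) - 1*25 = (-4 + 2*b**2) - 25 = -29 + 2*b**2)
c(-191, z(-7))/45845 = (-29 + 2*(-191)**2)/45845 = (-29 + 2*36481)*(1/45845) = (-29 + 72962)*(1/45845) = 72933*(1/45845) = 72933/45845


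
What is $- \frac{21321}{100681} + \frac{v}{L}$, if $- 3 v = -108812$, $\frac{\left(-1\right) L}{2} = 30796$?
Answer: $- \frac{3723727517}{4650858114} \approx -0.80065$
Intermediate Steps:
$L = -61592$ ($L = \left(-2\right) 30796 = -61592$)
$v = \frac{108812}{3}$ ($v = \left(- \frac{1}{3}\right) \left(-108812\right) = \frac{108812}{3} \approx 36271.0$)
$- \frac{21321}{100681} + \frac{v}{L} = - \frac{21321}{100681} + \frac{108812}{3 \left(-61592\right)} = \left(-21321\right) \frac{1}{100681} + \frac{108812}{3} \left(- \frac{1}{61592}\right) = - \frac{21321}{100681} - \frac{27203}{46194} = - \frac{3723727517}{4650858114}$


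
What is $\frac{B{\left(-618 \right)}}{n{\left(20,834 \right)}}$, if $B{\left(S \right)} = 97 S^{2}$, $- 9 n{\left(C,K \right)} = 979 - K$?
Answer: $- \frac{333419652}{145} \approx -2.2994 \cdot 10^{6}$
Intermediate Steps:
$n{\left(C,K \right)} = - \frac{979}{9} + \frac{K}{9}$ ($n{\left(C,K \right)} = - \frac{979 - K}{9} = - \frac{979}{9} + \frac{K}{9}$)
$\frac{B{\left(-618 \right)}}{n{\left(20,834 \right)}} = \frac{97 \left(-618\right)^{2}}{- \frac{979}{9} + \frac{1}{9} \cdot 834} = \frac{97 \cdot 381924}{- \frac{979}{9} + \frac{278}{3}} = \frac{37046628}{- \frac{145}{9}} = 37046628 \left(- \frac{9}{145}\right) = - \frac{333419652}{145}$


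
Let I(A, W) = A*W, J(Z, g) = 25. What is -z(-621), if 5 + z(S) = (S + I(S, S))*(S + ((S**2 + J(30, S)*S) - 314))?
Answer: -142142068615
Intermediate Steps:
z(S) = -5 + (S + S**2)*(-314 + S**2 + 26*S) (z(S) = -5 + (S + S*S)*(S + ((S**2 + 25*S) - 314)) = -5 + (S + S**2)*(S + (-314 + S**2 + 25*S)) = -5 + (S + S**2)*(-314 + S**2 + 26*S))
-z(-621) = -(-5 + (-621)**4 - 314*(-621) - 288*(-621)**2 + 27*(-621)**3) = -(-5 + 148718980881 + 194994 - 288*385641 + 27*(-239483061)) = -(-5 + 148718980881 + 194994 - 111064608 - 6466042647) = -1*142142068615 = -142142068615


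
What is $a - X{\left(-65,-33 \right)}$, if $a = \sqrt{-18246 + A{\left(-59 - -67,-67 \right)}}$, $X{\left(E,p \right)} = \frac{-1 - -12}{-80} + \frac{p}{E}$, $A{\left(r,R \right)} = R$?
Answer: $- \frac{77}{208} + i \sqrt{18313} \approx -0.37019 + 135.33 i$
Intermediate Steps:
$X{\left(E,p \right)} = - \frac{11}{80} + \frac{p}{E}$ ($X{\left(E,p \right)} = \left(-1 + 12\right) \left(- \frac{1}{80}\right) + \frac{p}{E} = 11 \left(- \frac{1}{80}\right) + \frac{p}{E} = - \frac{11}{80} + \frac{p}{E}$)
$a = i \sqrt{18313}$ ($a = \sqrt{-18246 - 67} = \sqrt{-18313} = i \sqrt{18313} \approx 135.33 i$)
$a - X{\left(-65,-33 \right)} = i \sqrt{18313} - \left(- \frac{11}{80} - \frac{33}{-65}\right) = i \sqrt{18313} - \left(- \frac{11}{80} - - \frac{33}{65}\right) = i \sqrt{18313} - \left(- \frac{11}{80} + \frac{33}{65}\right) = i \sqrt{18313} - \frac{77}{208} = - \frac{77}{208} + i \sqrt{18313}$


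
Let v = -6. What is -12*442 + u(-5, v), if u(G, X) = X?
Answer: -5310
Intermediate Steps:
-12*442 + u(-5, v) = -12*442 - 6 = -5304 - 6 = -5310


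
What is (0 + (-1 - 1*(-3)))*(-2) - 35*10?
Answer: -354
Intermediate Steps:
(0 + (-1 - 1*(-3)))*(-2) - 35*10 = (0 + (-1 + 3))*(-2) - 350 = (0 + 2)*(-2) - 350 = 2*(-2) - 350 = -4 - 350 = -354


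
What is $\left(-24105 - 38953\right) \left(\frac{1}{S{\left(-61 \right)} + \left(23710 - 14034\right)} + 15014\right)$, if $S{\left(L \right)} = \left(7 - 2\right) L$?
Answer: $- \frac{8872020664310}{9371} \approx -9.4675 \cdot 10^{8}$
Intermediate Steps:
$S{\left(L \right)} = 5 L$
$\left(-24105 - 38953\right) \left(\frac{1}{S{\left(-61 \right)} + \left(23710 - 14034\right)} + 15014\right) = \left(-24105 - 38953\right) \left(\frac{1}{5 \left(-61\right) + \left(23710 - 14034\right)} + 15014\right) = - 63058 \left(\frac{1}{-305 + \left(23710 - 14034\right)} + 15014\right) = - 63058 \left(\frac{1}{-305 + 9676} + 15014\right) = - 63058 \left(\frac{1}{9371} + 15014\right) = \left(-63058\right) \frac{140696195}{9371} = - \frac{8872020664310}{9371}$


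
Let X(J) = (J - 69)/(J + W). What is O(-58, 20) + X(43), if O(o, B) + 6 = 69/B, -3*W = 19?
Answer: -717/220 ≈ -3.2591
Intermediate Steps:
W = -19/3 (W = -⅓*19 = -19/3 ≈ -6.3333)
X(J) = (-69 + J)/(-19/3 + J) (X(J) = (J - 69)/(J - 19/3) = (-69 + J)/(-19/3 + J))
O(o, B) = -6 + 69/B
O(-58, 20) + X(43) = (-6 + 69/20) + 3*(-69 + 43)/(-19 + 3*43) = (-6 + 69*(1/20)) + 3*(-26)/(-19 + 129) = (-6 + 69/20) + 3*(-26)/110 = -51/20 + 3*(1/110)*(-26) = -51/20 - 39/55 = -717/220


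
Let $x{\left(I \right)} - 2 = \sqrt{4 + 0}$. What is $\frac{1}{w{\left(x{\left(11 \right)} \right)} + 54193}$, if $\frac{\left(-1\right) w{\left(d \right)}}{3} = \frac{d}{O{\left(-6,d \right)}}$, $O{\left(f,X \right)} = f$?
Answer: $\frac{1}{54195} \approx 1.8452 \cdot 10^{-5}$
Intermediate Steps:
$x{\left(I \right)} = 4$ ($x{\left(I \right)} = 2 + \sqrt{4 + 0} = 2 + \sqrt{4} = 2 + 2 = 4$)
$w{\left(d \right)} = \frac{d}{2}$ ($w{\left(d \right)} = - 3 \frac{d}{-6} = - 3 d \left(- \frac{1}{6}\right) = - 3 \left(- \frac{d}{6}\right) = \frac{d}{2}$)
$\frac{1}{w{\left(x{\left(11 \right)} \right)} + 54193} = \frac{1}{\frac{1}{2} \cdot 4 + 54193} = \frac{1}{2 + 54193} = \frac{1}{54195}$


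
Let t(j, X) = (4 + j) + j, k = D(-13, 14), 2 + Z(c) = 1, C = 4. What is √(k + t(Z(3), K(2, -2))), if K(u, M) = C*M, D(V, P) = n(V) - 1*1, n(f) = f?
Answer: 2*I*√3 ≈ 3.4641*I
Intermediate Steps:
Z(c) = -1 (Z(c) = -2 + 1 = -1)
D(V, P) = -1 + V (D(V, P) = V - 1*1 = V - 1 = -1 + V)
K(u, M) = 4*M
k = -14 (k = -1 - 13 = -14)
t(j, X) = 4 + 2*j
√(k + t(Z(3), K(2, -2))) = √(-14 + (4 + 2*(-1))) = √(-14 + (4 - 2)) = √(-14 + 2) = √(-12) = 2*I*√3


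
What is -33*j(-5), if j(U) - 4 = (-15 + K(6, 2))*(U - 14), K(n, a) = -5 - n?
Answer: -16434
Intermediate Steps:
j(U) = 368 - 26*U (j(U) = 4 + (-15 + (-5 - 1*6))*(U - 14) = 4 + (-15 + (-5 - 6))*(-14 + U) = 4 + (-15 - 11)*(-14 + U) = 4 - 26*(-14 + U) = 4 + (364 - 26*U) = 368 - 26*U)
-33*j(-5) = -33*(368 - 26*(-5)) = -33*(368 + 130) = -33*498 = -16434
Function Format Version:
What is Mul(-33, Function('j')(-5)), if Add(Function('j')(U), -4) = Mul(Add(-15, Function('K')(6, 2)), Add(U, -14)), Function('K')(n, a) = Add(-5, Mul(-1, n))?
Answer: -16434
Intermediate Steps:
Function('j')(U) = Add(368, Mul(-26, U)) (Function('j')(U) = Add(4, Mul(Add(-15, Add(-5, Mul(-1, 6))), Add(U, -14))) = Add(4, Mul(Add(-15, Add(-5, -6)), Add(-14, U))) = Add(4, Mul(Add(-15, -11), Add(-14, U))) = Add(4, Mul(-26, Add(-14, U))) = Add(4, Add(364, Mul(-26, U))) = Add(368, Mul(-26, U)))
Mul(-33, Function('j')(-5)) = Mul(-33, Add(368, Mul(-26, -5))) = Mul(-33, Add(368, 130)) = Mul(-33, 498) = -16434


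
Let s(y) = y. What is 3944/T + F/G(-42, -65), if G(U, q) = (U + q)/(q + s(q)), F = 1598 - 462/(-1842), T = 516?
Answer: 8260807624/4237521 ≈ 1949.4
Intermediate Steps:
F = 490663/307 (F = 1598 - 462*(-1)/1842 = 1598 - 1*(-77/307) = 1598 + 77/307 = 490663/307 ≈ 1598.3)
G(U, q) = (U + q)/(2*q) (G(U, q) = (U + q)/(q + q) = (U + q)/((2*q)) = (U + q)*(1/(2*q)) = (U + q)/(2*q))
3944/T + F/G(-42, -65) = 3944/516 + 490663/(307*(((½)*(-42 - 65)/(-65)))) = 3944*(1/516) + 490663/(307*(((½)*(-1/65)*(-107)))) = 986/129 + 490663/(307*(107/130)) = 986/129 + (490663/307)*(130/107) = 986/129 + 63786190/32849 = 8260807624/4237521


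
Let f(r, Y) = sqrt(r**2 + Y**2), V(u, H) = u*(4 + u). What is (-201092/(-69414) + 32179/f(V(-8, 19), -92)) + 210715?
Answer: 7313386051/34707 + 32179*sqrt(593)/2372 ≈ 2.1105e+5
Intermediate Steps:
f(r, Y) = sqrt(Y**2 + r**2)
(-201092/(-69414) + 32179/f(V(-8, 19), -92)) + 210715 = (-201092/(-69414) + 32179/(sqrt((-92)**2 + (-8*(4 - 8))**2))) + 210715 = (-201092*(-1/69414) + 32179/(sqrt(8464 + (-8*(-4))**2))) + 210715 = (100546/34707 + 32179/(sqrt(8464 + 32**2))) + 210715 = (100546/34707 + 32179/(sqrt(8464 + 1024))) + 210715 = (100546/34707 + 32179/(sqrt(9488))) + 210715 = (100546/34707 + 32179/((4*sqrt(593)))) + 210715 = (100546/34707 + 32179*(sqrt(593)/2372)) + 210715 = (100546/34707 + 32179*sqrt(593)/2372) + 210715 = 7313386051/34707 + 32179*sqrt(593)/2372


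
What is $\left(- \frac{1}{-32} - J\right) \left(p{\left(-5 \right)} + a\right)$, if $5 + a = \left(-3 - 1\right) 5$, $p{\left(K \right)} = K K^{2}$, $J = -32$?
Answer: $- \frac{76875}{16} \approx -4804.7$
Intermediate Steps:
$p{\left(K \right)} = K^{3}$
$a = -25$ ($a = -5 + \left(-3 - 1\right) 5 = -5 - 20 = -25$)
$\left(- \frac{1}{-32} - J\right) \left(p{\left(-5 \right)} + a\right) = \left(- \frac{1}{-32} - -32\right) \left(\left(-5\right)^{3} - 25\right) = \left(\left(-1\right) \left(- \frac{1}{32}\right) + 32\right) \left(-125 - 25\right) = \left(\frac{1}{32} + 32\right) \left(-150\right) = \frac{1025}{32} \left(-150\right) = - \frac{76875}{16}$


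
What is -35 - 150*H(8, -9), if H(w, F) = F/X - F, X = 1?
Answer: -35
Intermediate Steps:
H(w, F) = 0 (H(w, F) = F/1 - F = F*1 - F = F - F = 0)
-35 - 150*H(8, -9) = -35 - 150*0 = -35 + 0 = -35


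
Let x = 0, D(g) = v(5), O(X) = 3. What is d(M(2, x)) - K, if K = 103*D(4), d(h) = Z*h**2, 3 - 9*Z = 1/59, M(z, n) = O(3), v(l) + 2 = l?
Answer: -18055/59 ≈ -306.02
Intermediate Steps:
v(l) = -2 + l
D(g) = 3 (D(g) = -2 + 5 = 3)
M(z, n) = 3
Z = 176/531 (Z = 1/3 - 1/9/59 = 1/3 - 1/9*1/59 = 1/3 - 1/531 = 176/531 ≈ 0.33145)
d(h) = 176*h**2/531
K = 309 (K = 103*3 = 309)
d(M(2, x)) - K = (176/531)*3**2 - 1*309 = (176/531)*9 - 309 = 176/59 - 309 = -18055/59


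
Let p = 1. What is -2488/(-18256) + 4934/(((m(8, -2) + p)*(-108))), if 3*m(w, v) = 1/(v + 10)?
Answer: -22448801/513450 ≈ -43.721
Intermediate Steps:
m(w, v) = 1/(3*(10 + v)) (m(w, v) = 1/(3*(v + 10)) = 1/(3*(10 + v)))
-2488/(-18256) + 4934/(((m(8, -2) + p)*(-108))) = -2488/(-18256) + 4934/(((1/(3*(10 - 2)) + 1)*(-108))) = -2488*(-1/18256) + 4934/((((⅓)/8 + 1)*(-108))) = 311/2282 + 4934/((((⅓)*(⅛) + 1)*(-108))) = 311/2282 + 4934/(((1/24 + 1)*(-108))) = 311/2282 + 4934/(((25/24)*(-108))) = 311/2282 + 4934/(-225/2) = 311/2282 + 4934*(-2/225) = 311/2282 - 9868/225 = -22448801/513450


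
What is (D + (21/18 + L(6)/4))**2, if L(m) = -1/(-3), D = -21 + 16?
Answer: 225/16 ≈ 14.063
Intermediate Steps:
D = -5
L(m) = 1/3 (L(m) = -1*(-1/3) = 1/3)
(D + (21/18 + L(6)/4))**2 = (-5 + (21/18 + (1/3)/4))**2 = (-5 + (21*(1/18) + (1/3)*(1/4)))**2 = (-5 + (7/6 + 1/12))**2 = (-5 + 5/4)**2 = (-15/4)**2 = 225/16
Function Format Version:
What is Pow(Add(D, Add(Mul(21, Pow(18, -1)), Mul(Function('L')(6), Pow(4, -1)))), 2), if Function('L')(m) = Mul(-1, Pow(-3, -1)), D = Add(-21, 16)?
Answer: Rational(225, 16) ≈ 14.063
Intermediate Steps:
D = -5
Function('L')(m) = Rational(1, 3) (Function('L')(m) = Mul(-1, Rational(-1, 3)) = Rational(1, 3))
Pow(Add(D, Add(Mul(21, Pow(18, -1)), Mul(Function('L')(6), Pow(4, -1)))), 2) = Pow(Add(-5, Add(Mul(21, Pow(18, -1)), Mul(Rational(1, 3), Pow(4, -1)))), 2) = Pow(Add(-5, Add(Mul(21, Rational(1, 18)), Mul(Rational(1, 3), Rational(1, 4)))), 2) = Pow(Add(-5, Add(Rational(7, 6), Rational(1, 12))), 2) = Pow(Add(-5, Rational(5, 4)), 2) = Pow(Rational(-15, 4), 2) = Rational(225, 16)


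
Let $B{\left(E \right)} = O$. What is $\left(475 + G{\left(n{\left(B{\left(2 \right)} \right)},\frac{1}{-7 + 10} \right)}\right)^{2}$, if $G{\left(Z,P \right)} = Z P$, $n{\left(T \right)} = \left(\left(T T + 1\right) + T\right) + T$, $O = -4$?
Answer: $228484$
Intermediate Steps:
$B{\left(E \right)} = -4$
$n{\left(T \right)} = 1 + T^{2} + 2 T$ ($n{\left(T \right)} = \left(\left(T^{2} + 1\right) + T\right) + T = \left(\left(1 + T^{2}\right) + T\right) + T = \left(1 + T + T^{2}\right) + T = 1 + T^{2} + 2 T$)
$G{\left(Z,P \right)} = P Z$
$\left(475 + G{\left(n{\left(B{\left(2 \right)} \right)},\frac{1}{-7 + 10} \right)}\right)^{2} = \left(475 + \frac{1 + \left(-4\right)^{2} + 2 \left(-4\right)}{-7 + 10}\right)^{2} = \left(475 + \frac{1 + 16 - 8}{3}\right)^{2} = \left(475 + \frac{1}{3} \cdot 9\right)^{2} = \left(475 + 3\right)^{2} = 478^{2} = 228484$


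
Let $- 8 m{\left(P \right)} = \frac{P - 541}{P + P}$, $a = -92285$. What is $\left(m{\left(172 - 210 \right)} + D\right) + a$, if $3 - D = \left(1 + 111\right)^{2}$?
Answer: $- \frac{63734787}{608} \approx -1.0483 \cdot 10^{5}$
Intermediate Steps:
$D = -12541$ ($D = 3 - \left(1 + 111\right)^{2} = 3 - 112^{2} = 3 - 12544 = -12541$)
$m{\left(P \right)} = - \frac{-541 + P}{16 P}$ ($m{\left(P \right)} = - \frac{\left(P - 541\right) \frac{1}{P + P}}{8} = - \frac{\left(-541 + P\right) \frac{1}{2 P}}{8} = - \frac{\frac{1}{2} \frac{1}{P} \left(-541 + P\right)}{8} = - \frac{-541 + P}{16 P}$)
$\left(m{\left(172 - 210 \right)} + D\right) + a = \left(\frac{541 - \left(172 - 210\right)}{16 \left(172 - 210\right)} - 12541\right) - 92285 = \left(\frac{541 - -38}{16 \left(-38\right)} - 12541\right) - 92285 = \left(\frac{1}{16} \left(- \frac{1}{38}\right) \left(541 + 38\right) - 12541\right) - 92285 = \left(\frac{1}{16} \left(- \frac{1}{38}\right) 579 - 12541\right) - 92285 = \left(- \frac{579}{608} - 12541\right) - 92285 = - \frac{7625507}{608} - 92285 = - \frac{63734787}{608}$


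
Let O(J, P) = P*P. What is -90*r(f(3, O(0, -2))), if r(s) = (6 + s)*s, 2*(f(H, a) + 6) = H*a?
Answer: 0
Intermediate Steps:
O(J, P) = P**2
f(H, a) = -6 + H*a/2 (f(H, a) = -6 + (H*a)/2 = -6 + H*a/2)
r(s) = s*(6 + s)
-90*r(f(3, O(0, -2))) = -90*(-6 + (1/2)*3*(-2)**2)*(6 + (-6 + (1/2)*3*(-2)**2)) = -90*(-6 + (1/2)*3*4)*(6 + (-6 + (1/2)*3*4)) = -90*(-6 + 6)*(6 + (-6 + 6)) = -0*(6 + 0) = -0*6 = -90*0 = 0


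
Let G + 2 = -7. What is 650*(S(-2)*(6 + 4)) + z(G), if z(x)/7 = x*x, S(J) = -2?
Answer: -12433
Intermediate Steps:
G = -9 (G = -2 - 7 = -9)
z(x) = 7*x² (z(x) = 7*(x*x) = 7*x²)
650*(S(-2)*(6 + 4)) + z(G) = 650*(-2*(6 + 4)) + 7*(-9)² = 650*(-2*10) + 7*81 = 650*(-20) + 567 = -13000 + 567 = -12433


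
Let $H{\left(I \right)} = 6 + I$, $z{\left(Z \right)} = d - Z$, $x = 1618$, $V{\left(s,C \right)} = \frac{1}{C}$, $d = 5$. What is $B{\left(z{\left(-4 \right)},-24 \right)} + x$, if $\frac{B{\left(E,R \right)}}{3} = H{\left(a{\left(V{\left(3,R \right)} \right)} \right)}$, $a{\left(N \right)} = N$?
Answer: $\frac{13087}{8} \approx 1635.9$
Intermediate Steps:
$z{\left(Z \right)} = 5 - Z$
$B{\left(E,R \right)} = 18 + \frac{3}{R}$ ($B{\left(E,R \right)} = 3 \left(6 + \frac{1}{R}\right) = 18 + \frac{3}{R}$)
$B{\left(z{\left(-4 \right)},-24 \right)} + x = \left(18 + \frac{3}{-24}\right) + 1618 = \left(18 + 3 \left(- \frac{1}{24}\right)\right) + 1618 = \left(18 - \frac{1}{8}\right) + 1618 = \frac{143}{8} + 1618 = \frac{13087}{8}$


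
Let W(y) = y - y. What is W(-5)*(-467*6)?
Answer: 0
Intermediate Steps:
W(y) = 0
W(-5)*(-467*6) = 0*(-467*6) = 0*(-2802) = 0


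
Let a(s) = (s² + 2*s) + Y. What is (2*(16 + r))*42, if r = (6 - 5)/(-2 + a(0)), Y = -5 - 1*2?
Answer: 4004/3 ≈ 1334.7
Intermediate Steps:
Y = -7 (Y = -5 - 2 = -7)
a(s) = -7 + s² + 2*s (a(s) = (s² + 2*s) - 7 = -7 + s² + 2*s)
r = -⅑ (r = (6 - 5)/(-2 + (-7 + 0² + 2*0)) = 1/(-2 + (-7 + 0 + 0)) = 1/(-2 - 7) = 1/(-9) = 1*(-⅑) = -⅑ ≈ -0.11111)
(2*(16 + r))*42 = (2*(16 - ⅑))*42 = (2*(143/9))*42 = (286/9)*42 = 4004/3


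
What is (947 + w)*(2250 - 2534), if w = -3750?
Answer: 796052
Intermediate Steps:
(947 + w)*(2250 - 2534) = (947 - 3750)*(2250 - 2534) = -2803*(-284) = 796052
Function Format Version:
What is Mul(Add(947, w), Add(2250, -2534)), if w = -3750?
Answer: 796052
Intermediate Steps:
Mul(Add(947, w), Add(2250, -2534)) = Mul(Add(947, -3750), Add(2250, -2534)) = Mul(-2803, -284) = 796052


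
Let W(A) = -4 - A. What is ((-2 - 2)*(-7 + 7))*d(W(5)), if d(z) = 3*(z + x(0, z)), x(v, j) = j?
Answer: 0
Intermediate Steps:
d(z) = 6*z (d(z) = 3*(z + z) = 3*(2*z) = 6*z)
((-2 - 2)*(-7 + 7))*d(W(5)) = ((-2 - 2)*(-7 + 7))*(6*(-4 - 1*5)) = (-4*0)*(6*(-4 - 5)) = 0*(6*(-9)) = 0*(-54) = 0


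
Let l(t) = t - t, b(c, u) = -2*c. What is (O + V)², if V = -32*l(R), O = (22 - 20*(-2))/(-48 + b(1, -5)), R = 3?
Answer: 961/625 ≈ 1.5376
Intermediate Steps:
l(t) = 0
O = -31/25 (O = (22 - 20*(-2))/(-48 - 2*1) = (22 + 40)/(-48 - 2) = 62/(-50) = 62*(-1/50) = -31/25 ≈ -1.2400)
V = 0 (V = -32*0 = 0)
(O + V)² = (-31/25 + 0)² = (-31/25)² = 961/625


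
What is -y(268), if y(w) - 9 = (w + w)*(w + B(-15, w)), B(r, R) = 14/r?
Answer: -2147351/15 ≈ -1.4316e+5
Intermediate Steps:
y(w) = 9 + 2*w*(-14/15 + w) (y(w) = 9 + (w + w)*(w + 14/(-15)) = 9 + (2*w)*(w + 14*(-1/15)) = 9 + (2*w)*(w - 14/15) = 9 + (2*w)*(-14/15 + w) = 9 + 2*w*(-14/15 + w))
-y(268) = -(9 + 2*268**2 - 28/15*268) = -(9 + 2*71824 - 7504/15) = -(9 + 143648 - 7504/15) = -1*2147351/15 = -2147351/15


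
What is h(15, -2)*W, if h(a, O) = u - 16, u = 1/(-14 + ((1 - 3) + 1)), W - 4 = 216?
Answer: -10604/3 ≈ -3534.7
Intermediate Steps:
W = 220 (W = 4 + 216 = 220)
u = -1/15 (u = 1/(-14 + (-2 + 1)) = 1/(-14 - 1) = 1/(-15) = -1/15 ≈ -0.066667)
h(a, O) = -241/15 (h(a, O) = -1/15 - 16 = -241/15)
h(15, -2)*W = -241/15*220 = -10604/3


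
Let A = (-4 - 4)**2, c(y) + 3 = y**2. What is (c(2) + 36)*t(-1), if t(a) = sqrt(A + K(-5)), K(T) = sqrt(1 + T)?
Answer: 37*sqrt(64 + 2*I) ≈ 296.04 + 4.6244*I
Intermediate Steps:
c(y) = -3 + y**2
A = 64 (A = (-8)**2 = 64)
t(a) = sqrt(64 + 2*I) (t(a) = sqrt(64 + sqrt(1 - 5)) = sqrt(64 + sqrt(-4)) = sqrt(64 + 2*I))
(c(2) + 36)*t(-1) = ((-3 + 2**2) + 36)*sqrt(64 + 2*I) = ((-3 + 4) + 36)*sqrt(64 + 2*I) = (1 + 36)*sqrt(64 + 2*I) = 37*sqrt(64 + 2*I)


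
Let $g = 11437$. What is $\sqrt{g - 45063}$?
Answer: $i \sqrt{33626} \approx 183.37 i$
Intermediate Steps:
$\sqrt{g - 45063} = \sqrt{11437 - 45063} = \sqrt{-33626} = i \sqrt{33626}$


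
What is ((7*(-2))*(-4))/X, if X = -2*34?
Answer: -14/17 ≈ -0.82353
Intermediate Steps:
X = -68
((7*(-2))*(-4))/X = ((7*(-2))*(-4))/(-68) = -14*(-4)*(-1/68) = 56*(-1/68) = -14/17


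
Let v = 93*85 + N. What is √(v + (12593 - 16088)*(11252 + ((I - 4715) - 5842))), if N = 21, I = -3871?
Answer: √11108046 ≈ 3332.9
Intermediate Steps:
v = 7926 (v = 93*85 + 21 = 7905 + 21 = 7926)
√(v + (12593 - 16088)*(11252 + ((I - 4715) - 5842))) = √(7926 + (12593 - 16088)*(11252 + ((-3871 - 4715) - 5842))) = √(7926 - 3495*(11252 + (-8586 - 5842))) = √(7926 - 3495*(11252 - 14428)) = √(7926 - 3495*(-3176)) = √(7926 + 11100120) = √11108046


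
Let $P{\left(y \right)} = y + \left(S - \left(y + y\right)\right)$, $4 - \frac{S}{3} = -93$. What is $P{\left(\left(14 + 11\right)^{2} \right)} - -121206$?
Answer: $120872$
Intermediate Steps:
$S = 291$ ($S = 12 - -279 = 12 + 279 = 291$)
$P{\left(y \right)} = 291 - y$ ($P{\left(y \right)} = y - \left(-291 + 2 y\right) = 291 - y$)
$P{\left(\left(14 + 11\right)^{2} \right)} - -121206 = \left(291 - \left(14 + 11\right)^{2}\right) - -121206 = \left(291 - 25^{2}\right) + 121206 = \left(291 - 625\right) + 121206 = -334 + 121206 = 120872$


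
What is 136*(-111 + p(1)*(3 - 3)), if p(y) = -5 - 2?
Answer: -15096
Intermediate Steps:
p(y) = -7
136*(-111 + p(1)*(3 - 3)) = 136*(-111 - 7*(3 - 3)) = 136*(-111 - 7*0) = 136*(-111 + 0) = 136*(-111) = -15096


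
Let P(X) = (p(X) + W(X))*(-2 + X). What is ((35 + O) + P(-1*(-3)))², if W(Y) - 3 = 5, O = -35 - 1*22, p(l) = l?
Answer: 121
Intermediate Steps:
O = -57 (O = -35 - 22 = -57)
W(Y) = 8 (W(Y) = 3 + 5 = 8)
P(X) = (-2 + X)*(8 + X) (P(X) = (X + 8)*(-2 + X) = (8 + X)*(-2 + X) = (-2 + X)*(8 + X))
((35 + O) + P(-1*(-3)))² = ((35 - 57) + (-16 + (-1*(-3))² + 6*(-1*(-3))))² = (-22 + (-16 + 3² + 6*3))² = (-22 + (-16 + 9 + 18))² = (-22 + 11)² = (-11)² = 121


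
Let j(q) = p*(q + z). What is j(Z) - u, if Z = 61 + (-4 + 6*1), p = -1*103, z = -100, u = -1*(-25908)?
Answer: -22097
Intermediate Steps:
u = 25908
p = -103
Z = 63 (Z = 61 + (-4 + 6) = 61 + 2 = 63)
j(q) = 10300 - 103*q (j(q) = -103*(q - 100) = -103*(-100 + q) = 10300 - 103*q)
j(Z) - u = (10300 - 103*63) - 1*25908 = (10300 - 6489) - 25908 = 3811 - 25908 = -22097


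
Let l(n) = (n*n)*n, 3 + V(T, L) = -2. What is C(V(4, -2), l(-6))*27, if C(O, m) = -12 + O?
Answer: -459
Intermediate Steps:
V(T, L) = -5 (V(T, L) = -3 - 2 = -5)
l(n) = n³ (l(n) = n²*n = n³)
C(V(4, -2), l(-6))*27 = (-12 - 5)*27 = -17*27 = -459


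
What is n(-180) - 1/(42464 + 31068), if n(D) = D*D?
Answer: 2382436799/73532 ≈ 32400.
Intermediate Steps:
n(D) = D²
n(-180) - 1/(42464 + 31068) = (-180)² - 1/(42464 + 31068) = 32400 - 1/73532 = 2382436799/73532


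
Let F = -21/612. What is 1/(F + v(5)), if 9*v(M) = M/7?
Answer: 4284/193 ≈ 22.197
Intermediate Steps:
F = -7/204 (F = -21*1/612 = -7/204 ≈ -0.034314)
v(M) = M/63 (v(M) = (M/7)/9 = M/63)
1/(F + v(5)) = 1/(-7/204 + (1/63)*5) = 1/(-7/204 + 5/63) = 1/(193/4284) = 4284/193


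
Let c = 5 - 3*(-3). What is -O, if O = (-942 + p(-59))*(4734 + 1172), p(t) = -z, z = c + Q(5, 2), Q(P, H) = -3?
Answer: 5628418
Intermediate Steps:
c = 14 (c = 5 + 9 = 14)
z = 11 (z = 14 - 3 = 11)
p(t) = -11 (p(t) = -1*11 = -11)
O = -5628418 (O = (-942 - 11)*(4734 + 1172) = -953*5906 = -5628418)
-O = -1*(-5628418) = 5628418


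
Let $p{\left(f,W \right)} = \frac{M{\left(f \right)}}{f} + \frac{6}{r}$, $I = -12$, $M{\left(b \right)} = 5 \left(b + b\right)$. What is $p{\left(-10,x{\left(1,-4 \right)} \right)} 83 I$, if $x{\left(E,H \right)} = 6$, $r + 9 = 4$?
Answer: $- \frac{43824}{5} \approx -8764.8$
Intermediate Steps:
$M{\left(b \right)} = 10 b$ ($M{\left(b \right)} = 5 \cdot 2 b = 10 b$)
$r = -5$ ($r = -9 + 4 = -5$)
$p{\left(f,W \right)} = \frac{44}{5}$ ($p{\left(f,W \right)} = \frac{10 f}{f} + \frac{6}{-5} = 10 + 6 \left(- \frac{1}{5}\right) = 10 - \frac{6}{5} = \frac{44}{5}$)
$p{\left(-10,x{\left(1,-4 \right)} \right)} 83 I = \frac{44}{5} \cdot 83 \left(-12\right) = \frac{3652}{5} \left(-12\right) = - \frac{43824}{5}$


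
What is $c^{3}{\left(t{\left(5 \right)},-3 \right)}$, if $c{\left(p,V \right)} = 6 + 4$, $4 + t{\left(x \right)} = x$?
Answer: $1000$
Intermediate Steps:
$t{\left(x \right)} = -4 + x$
$c{\left(p,V \right)} = 10$
$c^{3}{\left(t{\left(5 \right)},-3 \right)} = 10^{3} = 1000$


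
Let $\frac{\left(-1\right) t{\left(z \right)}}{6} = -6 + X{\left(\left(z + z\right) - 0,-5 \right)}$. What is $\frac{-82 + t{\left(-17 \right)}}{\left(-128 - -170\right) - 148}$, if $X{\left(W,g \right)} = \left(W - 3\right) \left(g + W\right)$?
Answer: $\frac{4352}{53} \approx 82.113$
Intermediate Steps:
$X{\left(W,g \right)} = \left(-3 + W\right) \left(W + g\right)$
$t{\left(z \right)} = -54 - 24 z^{2} + 96 z$ ($t{\left(z \right)} = - 6 \left(-6 + \left(\left(\left(z + z\right) - 0\right)^{2} - 3 \left(\left(z + z\right) - 0\right) - -15 + \left(\left(z + z\right) - 0\right) \left(-5\right)\right)\right) = - 6 \left(-6 + \left(\left(2 z + 0\right)^{2} - 3 \left(2 z + 0\right) + 15 + \left(2 z + 0\right) \left(-5\right)\right)\right) = - 6 \left(-6 + \left(\left(2 z\right)^{2} - 3 \cdot 2 z + 15 + 2 z \left(-5\right)\right)\right) = - 6 \left(-6 + \left(4 z^{2} - 6 z + 15 - 10 z\right)\right) = - 6 \left(-6 + \left(15 - 16 z + 4 z^{2}\right)\right) = - 6 \left(9 - 16 z + 4 z^{2}\right) = -54 - 24 z^{2} + 96 z$)
$\frac{-82 + t{\left(-17 \right)}}{\left(-128 - -170\right) - 148} = \frac{-82 - \left(1686 + 6936\right)}{\left(-128 - -170\right) - 148} = \frac{-82 - 8622}{\left(-128 + 170\right) - 148} = \frac{-82 - 8622}{42 - 148} = \frac{-82 - 8622}{-106} = \left(-8704\right) \left(- \frac{1}{106}\right) = \frac{4352}{53}$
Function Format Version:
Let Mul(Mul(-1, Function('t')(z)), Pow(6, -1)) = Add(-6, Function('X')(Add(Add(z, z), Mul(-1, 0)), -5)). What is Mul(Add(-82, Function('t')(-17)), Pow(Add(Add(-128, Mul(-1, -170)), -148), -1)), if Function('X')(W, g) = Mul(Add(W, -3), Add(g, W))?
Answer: Rational(4352, 53) ≈ 82.113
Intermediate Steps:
Function('X')(W, g) = Mul(Add(-3, W), Add(W, g))
Function('t')(z) = Add(-54, Mul(-24, Pow(z, 2)), Mul(96, z)) (Function('t')(z) = Mul(-6, Add(-6, Add(Pow(Add(Add(z, z), Mul(-1, 0)), 2), Mul(-3, Add(Add(z, z), Mul(-1, 0))), Mul(-3, -5), Mul(Add(Add(z, z), Mul(-1, 0)), -5)))) = Mul(-6, Add(-6, Add(Pow(Add(Mul(2, z), 0), 2), Mul(-3, Add(Mul(2, z), 0)), 15, Mul(Add(Mul(2, z), 0), -5)))) = Mul(-6, Add(-6, Add(Pow(Mul(2, z), 2), Mul(-3, Mul(2, z)), 15, Mul(Mul(2, z), -5)))) = Mul(-6, Add(-6, Add(Mul(4, Pow(z, 2)), Mul(-6, z), 15, Mul(-10, z)))) = Mul(-6, Add(-6, Add(15, Mul(-16, z), Mul(4, Pow(z, 2))))) = Mul(-6, Add(9, Mul(-16, z), Mul(4, Pow(z, 2)))) = Add(-54, Mul(-24, Pow(z, 2)), Mul(96, z)))
Mul(Add(-82, Function('t')(-17)), Pow(Add(Add(-128, Mul(-1, -170)), -148), -1)) = Mul(Add(-82, Add(-54, Mul(-24, Pow(-17, 2)), Mul(96, -17))), Pow(Add(Add(-128, Mul(-1, -170)), -148), -1)) = Mul(Add(-82, Add(-54, Mul(-24, 289), -1632)), Pow(Add(Add(-128, 170), -148), -1)) = Mul(Add(-82, Add(-54, -6936, -1632)), Pow(Add(42, -148), -1)) = Mul(Add(-82, -8622), Pow(-106, -1)) = Mul(-8704, Rational(-1, 106)) = Rational(4352, 53)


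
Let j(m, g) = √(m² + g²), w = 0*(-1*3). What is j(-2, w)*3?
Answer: 6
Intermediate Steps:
w = 0 (w = 0*(-3) = 0)
j(m, g) = √(g² + m²)
j(-2, w)*3 = √(0² + (-2)²)*3 = √(0 + 4)*3 = √4*3 = 2*3 = 6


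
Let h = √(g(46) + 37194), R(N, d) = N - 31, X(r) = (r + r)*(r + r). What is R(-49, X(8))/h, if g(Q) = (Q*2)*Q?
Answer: -40*√41426/20713 ≈ -0.39305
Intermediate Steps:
g(Q) = 2*Q² (g(Q) = (2*Q)*Q = 2*Q²)
X(r) = 4*r² (X(r) = (2*r)*(2*r) = 4*r²)
R(N, d) = -31 + N
h = √41426 (h = √(2*46² + 37194) = √(2*2116 + 37194) = √(4232 + 37194) = √41426 ≈ 203.53)
R(-49, X(8))/h = (-31 - 49)/(√41426) = -40*√41426/20713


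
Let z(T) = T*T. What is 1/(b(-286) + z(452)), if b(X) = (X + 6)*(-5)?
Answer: 1/205704 ≈ 4.8614e-6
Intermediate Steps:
z(T) = T²
b(X) = -30 - 5*X (b(X) = (6 + X)*(-5) = -30 - 5*X)
1/(b(-286) + z(452)) = 1/((-30 - 5*(-286)) + 452²) = 1/((-30 + 1430) + 204304) = 1/(1400 + 204304) = 1/205704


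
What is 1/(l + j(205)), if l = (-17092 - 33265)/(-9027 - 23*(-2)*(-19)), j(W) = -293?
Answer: -9901/2850636 ≈ -0.0034733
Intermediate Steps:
l = 50357/9901 (l = -50357/(-9027 + 46*(-19)) = -50357/(-9027 - 874) = -50357/(-9901) = -50357*(-1/9901) = 50357/9901 ≈ 5.0861)
1/(l + j(205)) = 1/(50357/9901 - 293) = 1/(-2850636/9901) = -9901/2850636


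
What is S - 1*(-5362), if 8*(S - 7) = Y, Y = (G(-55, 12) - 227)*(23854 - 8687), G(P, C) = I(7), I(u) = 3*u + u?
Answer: -2975281/8 ≈ -3.7191e+5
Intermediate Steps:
I(u) = 4*u
G(P, C) = 28 (G(P, C) = 4*7 = 28)
Y = -3018233 (Y = (28 - 227)*(23854 - 8687) = -199*15167 = -3018233)
S = -3018177/8 (S = 7 + (1/8)*(-3018233) = 7 - 3018233/8 = -3018177/8 ≈ -3.7727e+5)
S - 1*(-5362) = -3018177/8 - 1*(-5362) = -3018177/8 + 5362 = -2975281/8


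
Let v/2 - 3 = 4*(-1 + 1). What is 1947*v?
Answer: 11682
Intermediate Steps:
v = 6 (v = 6 + 2*(4*(-1 + 1)) = 6 + 2*(4*0) = 6 + 2*0 = 6 + 0 = 6)
1947*v = 1947*6 = 11682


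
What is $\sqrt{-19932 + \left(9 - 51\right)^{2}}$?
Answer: $2 i \sqrt{4542} \approx 134.79 i$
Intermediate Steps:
$\sqrt{-19932 + \left(9 - 51\right)^{2}} = \sqrt{-19932 + \left(-42\right)^{2}} = \sqrt{-19932 + 1764} = \sqrt{-18168} = 2 i \sqrt{4542}$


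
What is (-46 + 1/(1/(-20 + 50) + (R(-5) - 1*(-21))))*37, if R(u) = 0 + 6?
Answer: -1379212/811 ≈ -1700.6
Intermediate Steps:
R(u) = 6
(-46 + 1/(1/(-20 + 50) + (R(-5) - 1*(-21))))*37 = (-46 + 1/(1/(-20 + 50) + (6 - 1*(-21))))*37 = (-46 + 1/(1/30 + (6 + 21)))*37 = (-46 + 1/(1/30 + 27))*37 = (-46 + 1/(811/30))*37 = (-46 + 30/811)*37 = -37276/811*37 = -1379212/811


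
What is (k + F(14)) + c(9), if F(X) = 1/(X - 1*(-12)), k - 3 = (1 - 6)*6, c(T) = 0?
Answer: -701/26 ≈ -26.962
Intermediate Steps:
k = -27 (k = 3 + (1 - 6)*6 = 3 - 5*6 = 3 - 30 = -27)
F(X) = 1/(12 + X) (F(X) = 1/(X + 12) = 1/(12 + X))
(k + F(14)) + c(9) = (-27 + 1/(12 + 14)) + 0 = (-27 + 1/26) + 0 = -701/26 + 0 = -701/26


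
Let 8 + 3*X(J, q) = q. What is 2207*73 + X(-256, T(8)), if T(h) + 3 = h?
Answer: 161110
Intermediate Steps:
T(h) = -3 + h
X(J, q) = -8/3 + q/3
2207*73 + X(-256, T(8)) = 2207*73 + (-8/3 + (-3 + 8)/3) = 161111 + (-8/3 + (⅓)*5) = 161111 + (-8/3 + 5/3) = 161111 - 1 = 161110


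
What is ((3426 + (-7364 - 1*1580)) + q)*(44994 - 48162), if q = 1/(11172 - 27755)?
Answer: 289887824160/16583 ≈ 1.7481e+7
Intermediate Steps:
q = -1/16583 (q = 1/(-16583) = -1/16583 ≈ -6.0303e-5)
((3426 + (-7364 - 1*1580)) + q)*(44994 - 48162) = ((3426 + (-7364 - 1*1580)) - 1/16583)*(44994 - 48162) = ((3426 + (-7364 - 1580)) - 1/16583)*(-3168) = ((3426 - 8944) - 1/16583)*(-3168) = (-5518 - 1/16583)*(-3168) = -91504995/16583*(-3168) = 289887824160/16583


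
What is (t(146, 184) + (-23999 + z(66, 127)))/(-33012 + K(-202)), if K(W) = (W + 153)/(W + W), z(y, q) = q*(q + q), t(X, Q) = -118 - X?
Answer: -3229980/13336799 ≈ -0.24219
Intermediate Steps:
z(y, q) = 2*q² (z(y, q) = q*(2*q) = 2*q²)
K(W) = (153 + W)/(2*W) (K(W) = (153 + W)/((2*W)) = (153 + W)*(1/(2*W)) = (153 + W)/(2*W))
(t(146, 184) + (-23999 + z(66, 127)))/(-33012 + K(-202)) = ((-118 - 1*146) + (-23999 + 2*127²))/(-33012 + (½)*(153 - 202)/(-202)) = ((-118 - 146) + (-23999 + 2*16129))/(-33012 + (½)*(-1/202)*(-49)) = (-264 + (-23999 + 32258))/(-33012 + 49/404) = (-264 + 8259)/(-13336799/404) = 7995*(-404/13336799) = -3229980/13336799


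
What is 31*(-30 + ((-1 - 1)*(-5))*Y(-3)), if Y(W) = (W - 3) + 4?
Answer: -1550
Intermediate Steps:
Y(W) = 1 + W (Y(W) = (-3 + W) + 4 = 1 + W)
31*(-30 + ((-1 - 1)*(-5))*Y(-3)) = 31*(-30 + ((-1 - 1)*(-5))*(1 - 3)) = 31*(-30 - 2*(-5)*(-2)) = 31*(-30 + 10*(-2)) = 31*(-30 - 20) = 31*(-50) = -1550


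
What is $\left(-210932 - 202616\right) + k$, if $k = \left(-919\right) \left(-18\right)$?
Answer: $-397006$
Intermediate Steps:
$k = 16542$
$\left(-210932 - 202616\right) + k = \left(-210932 - 202616\right) + 16542 = -413548 + 16542 = -397006$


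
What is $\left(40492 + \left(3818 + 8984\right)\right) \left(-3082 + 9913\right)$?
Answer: $364051314$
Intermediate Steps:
$\left(40492 + \left(3818 + 8984\right)\right) \left(-3082 + 9913\right) = \left(40492 + 12802\right) 6831 = 53294 \cdot 6831 = 364051314$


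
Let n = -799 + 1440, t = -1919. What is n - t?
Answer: 2560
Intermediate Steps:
n = 641
n - t = 641 - 1*(-1919) = 641 + 1919 = 2560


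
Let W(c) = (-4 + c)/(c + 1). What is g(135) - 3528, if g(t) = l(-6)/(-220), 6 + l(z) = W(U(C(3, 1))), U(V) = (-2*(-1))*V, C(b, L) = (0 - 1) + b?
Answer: -388077/110 ≈ -3528.0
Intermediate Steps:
C(b, L) = -1 + b
U(V) = 2*V
W(c) = (-4 + c)/(1 + c)
l(z) = -6 (l(z) = -6 + (-4 + 2*(-1 + 3))/(1 + 2*(-1 + 3)) = -6 + (-4 + 2*2)/(1 + 2*2) = -6 + (-4 + 4)/(1 + 4) = -6 + 0/5 = -6 + (⅕)*0 = -6 + 0 = -6)
g(t) = 3/110 (g(t) = -6/(-220) = -6*(-1/220) = 3/110)
g(135) - 3528 = 3/110 - 3528 = -388077/110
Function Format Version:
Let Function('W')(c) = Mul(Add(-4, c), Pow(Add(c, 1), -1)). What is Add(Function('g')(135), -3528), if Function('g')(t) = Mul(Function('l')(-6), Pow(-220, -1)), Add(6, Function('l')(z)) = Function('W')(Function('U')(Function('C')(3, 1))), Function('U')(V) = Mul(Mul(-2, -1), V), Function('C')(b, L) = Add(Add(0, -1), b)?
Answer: Rational(-388077, 110) ≈ -3528.0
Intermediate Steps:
Function('C')(b, L) = Add(-1, b)
Function('U')(V) = Mul(2, V)
Function('W')(c) = Mul(Pow(Add(1, c), -1), Add(-4, c)) (Function('W')(c) = Mul(Add(-4, c), Pow(Add(1, c), -1)) = Mul(Pow(Add(1, c), -1), Add(-4, c)))
Function('l')(z) = -6 (Function('l')(z) = Add(-6, Mul(Pow(Add(1, Mul(2, Add(-1, 3))), -1), Add(-4, Mul(2, Add(-1, 3))))) = Add(-6, Mul(Pow(Add(1, Mul(2, 2)), -1), Add(-4, Mul(2, 2)))) = Add(-6, Mul(Pow(Add(1, 4), -1), Add(-4, 4))) = Add(-6, Mul(Pow(5, -1), 0)) = Add(-6, Mul(Rational(1, 5), 0)) = Add(-6, 0) = -6)
Function('g')(t) = Rational(3, 110) (Function('g')(t) = Mul(-6, Pow(-220, -1)) = Mul(-6, Rational(-1, 220)) = Rational(3, 110))
Add(Function('g')(135), -3528) = Add(Rational(3, 110), -3528) = Rational(-388077, 110)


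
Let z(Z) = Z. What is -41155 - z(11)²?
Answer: -41276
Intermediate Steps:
-41155 - z(11)² = -41155 - 1*11² = -41155 - 1*121 = -41155 - 121 = -41276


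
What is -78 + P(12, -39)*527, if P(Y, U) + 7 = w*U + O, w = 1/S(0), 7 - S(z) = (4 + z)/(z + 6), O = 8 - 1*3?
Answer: -83167/19 ≈ -4377.2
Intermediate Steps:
O = 5 (O = 8 - 3 = 5)
S(z) = 7 - (4 + z)/(6 + z) (S(z) = 7 - (4 + z)/(z + 6) = 7 - (4 + z)/(6 + z))
w = 3/19 (w = 1/(2*(19 + 3*0)/(6 + 0)) = 1/(2*(19 + 0)/6) = 1/(2*(1/6)*19) = 1/(19/3) = 3/19 ≈ 0.15789)
P(Y, U) = -2 + 3*U/19 (P(Y, U) = -7 + (3*U/19 + 5) = -7 + (5 + 3*U/19) = -2 + 3*U/19)
-78 + P(12, -39)*527 = -78 + (-2 + (3/19)*(-39))*527 = -78 + (-2 - 117/19)*527 = -78 - 155/19*527 = -78 - 81685/19 = -83167/19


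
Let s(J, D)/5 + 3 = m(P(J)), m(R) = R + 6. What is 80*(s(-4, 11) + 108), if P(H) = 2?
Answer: 10640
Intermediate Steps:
m(R) = 6 + R
s(J, D) = 25 (s(J, D) = -15 + 5*(6 + 2) = -15 + 5*8 = -15 + 40 = 25)
80*(s(-4, 11) + 108) = 80*(25 + 108) = 80*133 = 10640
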